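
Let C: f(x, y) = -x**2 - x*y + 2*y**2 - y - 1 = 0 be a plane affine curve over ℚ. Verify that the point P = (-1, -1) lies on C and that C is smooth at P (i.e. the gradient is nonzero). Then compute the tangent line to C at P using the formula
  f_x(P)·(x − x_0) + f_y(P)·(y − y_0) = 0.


Tangent line at P: 3*x - 4*y - 1 = 0.

Step 1: f(-1, -1) = 0, so P lies on C.
Step 2: partial derivatives
  f_x(x, y) = -2*x - y, f_y(x, y) = -x + 4*y - 1.
  f_x(P) = 3, f_y(P) = -4 (gradient nonzero, so P is smooth).
Step 3: tangent line at P: 3·(x − -1) + -4·(y − -1) = 0.
Expanding: 3*x - 4*y - 1 = 0.


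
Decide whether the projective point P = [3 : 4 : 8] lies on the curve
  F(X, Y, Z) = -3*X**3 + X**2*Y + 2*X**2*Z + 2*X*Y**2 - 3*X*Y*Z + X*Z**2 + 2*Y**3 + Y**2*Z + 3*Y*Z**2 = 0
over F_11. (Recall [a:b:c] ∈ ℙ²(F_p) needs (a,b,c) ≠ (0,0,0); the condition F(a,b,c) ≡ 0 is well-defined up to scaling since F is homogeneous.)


F(3,4,8) ≡ 1 (mod 11); P is NOT on the curve.

Evaluate F(3, 4, 8) term-by-term (mod 11).
  -3*X**3 ↦ -3·27·1·1 = -81
  X**2*Y ↦ 1·9·4·1 = 36
  2*X**2*Z ↦ 2·9·1·8 = 144
  2*X*Y**2 ↦ 2·3·16·1 = 96
  -3*X*Y*Z ↦ -3·3·4·8 = -288
  X*Z**2 ↦ 1·3·1·64 = 192
  2*Y**3 ↦ 2·1·64·1 = 128
  Y**2*Z ↦ 1·1·16·8 = 128
  3*Y*Z**2 ↦ 3·1·4·64 = 768
Sum: F(3, 4, 8) = (-81) + (36) + (144) + (96) + (-288) + (192) + (128) + (128) + (768) = 1123.
Reducing mod 11: 1123 ≡ 1 (mod 11).
Since F(a, b, c) ≡ 1 ≠ 0 (mod 11), P does NOT lie on the curve.


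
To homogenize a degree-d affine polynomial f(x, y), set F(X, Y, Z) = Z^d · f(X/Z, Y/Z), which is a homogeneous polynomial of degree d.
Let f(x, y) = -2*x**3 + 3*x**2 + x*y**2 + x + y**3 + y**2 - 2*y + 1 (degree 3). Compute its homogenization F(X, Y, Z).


F(X, Y, Z) = -2*X**3 + 3*X**2*Z + X*Y**2 + X*Z**2 + Y**3 + Y**2*Z - 2*Y*Z**2 + Z**3

deg(f) = 3.
Substitute x = X/Z, y = Y/Z into f, then multiply by Z^3.
  monomial -2·x^3·y^0 ↦ -2·X^3·Y^0·Z^0.
  monomial 3·x^2·y^0 ↦ 3·X^2·Y^0·Z^1.
  monomial 1·x^1·y^2 ↦ 1·X^1·Y^2·Z^0.
  monomial 1·x^1·y^0 ↦ 1·X^1·Y^0·Z^2.
  monomial 1·x^0·y^3 ↦ 1·X^0·Y^3·Z^0.
  monomial 1·x^0·y^2 ↦ 1·X^0·Y^2·Z^1.
  monomial -2·x^0·y^1 ↦ -2·X^0·Y^1·Z^2.
  monomial 1·x^0·y^0 ↦ 1·X^0·Y^0·Z^3.
Collecting: F(X, Y, Z) = -2*X**3 + 3*X**2*Z + X*Y**2 + X*Z**2 + Y**3 + Y**2*Z - 2*Y*Z**2 + Z**3.


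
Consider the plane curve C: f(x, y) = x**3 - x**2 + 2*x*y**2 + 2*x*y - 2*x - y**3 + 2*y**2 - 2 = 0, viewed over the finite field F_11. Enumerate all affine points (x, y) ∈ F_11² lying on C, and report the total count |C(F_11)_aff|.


Affine F_11-points: {(0, 3), (0, 5), (1, 3), (2, 2), (2, 6), (2, 9), (4, 1), (5, 0), (6, 4), (6, 5), (7, 8), (9, 8)}; count = 12.

For each of the 121 pairs (x, y) ∈ F_11², evaluate f(x, y) mod 11. Record the zeros.
  x = 0: [0↦9, 1↦10, 2↦9, 3↦0, 4↦10, 5↦0, 6↦8, 7↦6, 8↦10, 9↦3, 10↦1]  zeros at y ∈ {3, 5}
  x = 1: [0↦7, 1↦1, 2↦8, 3↦0, 4↦4, 5↦3, 6↦2, 7↦6, 8↦9, 9↦5, 10↦10]  zeros at y ∈ {3}
  x = 2: [0↦9, 1↦7, 2↦0, 3↦4, 4↦2, 5↦10, 6↦0, 7↦10, 8↦1, 9↦0, 10↦1]  zeros at y ∈ {2, 6, 9}
  x = 3: [0↦10, 1↦1, 2↦2, 3↦7, 4↦10, 5↦5, 6↦8, 7↦2, 8↦3, 9↦5, 10↦2]  zeros at y ∈ ∅
  x = 4: [0↦5, 1↦0, 2↦9, 3↦4, 4↦1, 5↦5, 6↦10, 7↦10, 8↦10, 9↦4, 10↦8]  zeros at y ∈ {1}
  x = 5: [0↦0, 1↦10, 2↦5, 3↦1, 4↦3, 5↦5, 6↦1, 7↦7, 8↦6, 9↦3, 10↦3]  zeros at y ∈ {0}
  x = 6: [0↦1, 1↦4, 2↦7, 3↦4, 4↦0, 5↦0, 6↦9, 7↦10, 8↦8, 9↦8, 10↦4]  zeros at y ∈ {4, 5}
  x = 7: [0↦3, 1↦10, 2↦10, 3↦8, 4↦9, 5↦7, 6↦7, 7↦3, 8↦0, 9↦3, 10↦6]  zeros at y ∈ {8}
  x = 8: [0↦1, 1↦1, 2↦9, 3↦8, 4↦3, 5↦10, 6↦1, 7↦3, 8↦10, 9↦5, 10↦4]  zeros at y ∈ ∅
  x = 9: [0↦1, 1↦5, 2↦10, 3↦10, 4↦10, 5↦4, 6↦8, 7↦5, 8↦0, 9↦9, 10↦4]  zeros at y ∈ {8}
  x = 10: [0↦9, 1↦6, 2↦8, 3↦9, 4↦3, 5↦6, 6↦1, 7↦4, 8↦9, 9↦10, 10↦1]  zeros at y ∈ ∅
Collecting zeros: affine points = {(0, 3), (0, 5), (1, 3), (2, 2), (2, 6), (2, 9), (4, 1), (5, 0), (6, 4), (6, 5), (7, 8), (9, 8)}.
Total count |C(F_11)_aff| = 12.


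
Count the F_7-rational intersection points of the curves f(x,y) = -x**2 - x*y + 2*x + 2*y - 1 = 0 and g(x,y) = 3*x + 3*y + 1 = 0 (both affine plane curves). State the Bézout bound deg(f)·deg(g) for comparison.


Common zeros: {(5, 4)}; count = 1; Bézout bound = 2.

deg(f) = 2, deg(g) = 1, so Bézout bound = 2.
Scan x ∈ F_7. For each x, list the y ∈ F_7 with f(x, y) ≡ 0 and those with g(x, y) ≡ 0 (mod 7); the common zeros in that column are the intersection.
  x = 0: f ≡ 0 at y ∈ {4}; g ≡ 0 at y ∈ {2}; common: ∅.
  x = 1: f ≡ 0 at y ∈ {0}; g ≡ 0 at y ∈ {1}; common: ∅.
  x = 2: f ≡ 0 at y ∈ ∅; g ≡ 0 at y ∈ {0}; common: ∅.
  x = 3: f ≡ 0 at y ∈ {3}; g ≡ 0 at y ∈ {6}; common: ∅.
  x = 4: f ≡ 0 at y ∈ {6}; g ≡ 0 at y ∈ {5}; common: ∅.
  x = 5: f ≡ 0 at y ∈ {4}; g ≡ 0 at y ∈ {4}; common: {4}.
  x = 6: f ≡ 0 at y ∈ {6}; g ≡ 0 at y ∈ {3}; common: ∅.
Collecting: common zeros = {(5, 4)}, so the count is 1.
Comparison with the Bézout bound: 1 ≤ 2 = deg(f)·deg(g), as expected for curves with no common component (the affine F_7-count falls short of the bound because intersections may lie at infinity, over extension fields, or carry multiplicity).


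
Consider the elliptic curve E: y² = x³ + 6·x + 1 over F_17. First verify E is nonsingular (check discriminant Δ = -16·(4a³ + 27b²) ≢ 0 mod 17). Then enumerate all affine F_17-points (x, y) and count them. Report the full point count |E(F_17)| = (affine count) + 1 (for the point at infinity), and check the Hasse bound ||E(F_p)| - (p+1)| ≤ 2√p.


Affine points = {(0, 1), (0, 16), (1, 5), (1, 12), (2, 2), (2, 15), (4, 2), (4, 15), (6, 7), (6, 10), (8, 0), (9, 6), (9, 11), (11, 2), (11, 15), (12, 4), (12, 13), (13, 7), (13, 10), (15, 7), (15, 10)}; affine count = 21; |E(F_17)| = 22.

Discriminant check: Δ ∝ 4a³ + 27b² = 4·6³ + 27·1² = 4·216 + 27·1 ≡ 7 (mod 17). Nonzero ⇒ E is nonsingular.
For each x ∈ F_17, compute rhs = x³ + 6·x + 1 mod 17, then count y ∈ F_17 with y² ≡ rhs.
  x = 0: rhs = 1, matching y values: 1, 16 (2 points).
  x = 1: rhs = 8, matching y values: 5, 12 (2 points).
  x = 2: rhs = 4, matching y values: 2, 15 (2 points).
  x = 3: rhs = 12, matching y values: none (0 points).
  x = 4: rhs = 4, matching y values: 2, 15 (2 points).
  x = 5: rhs = 3, matching y values: none (0 points).
  x = 6: rhs = 15, matching y values: 7, 10 (2 points).
  x = 7: rhs = 12, matching y values: none (0 points).
  x = 8: rhs = 0, matching y values: 0 (1 points).
  x = 9: rhs = 2, matching y values: 6, 11 (2 points).
  x = 10: rhs = 7, matching y values: none (0 points).
  x = 11: rhs = 4, matching y values: 2, 15 (2 points).
  x = 12: rhs = 16, matching y values: 4, 13 (2 points).
  x = 13: rhs = 15, matching y values: 7, 10 (2 points).
  x = 14: rhs = 7, matching y values: none (0 points).
  x = 15: rhs = 15, matching y values: 7, 10 (2 points).
  x = 16: rhs = 11, matching y values: none (0 points).
Total affine count: 21.
Full point count |E(F_17)| = 21 + 1 = 22.
Hasse bound: |22 − (17+1)| = |4| = 4 ≤ 2√17 ≈ 8.2462 ✓.


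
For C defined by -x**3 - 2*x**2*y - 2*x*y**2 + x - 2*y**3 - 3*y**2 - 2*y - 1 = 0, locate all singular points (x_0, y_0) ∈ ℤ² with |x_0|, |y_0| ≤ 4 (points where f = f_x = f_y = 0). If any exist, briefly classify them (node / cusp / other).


Singular points: {(1, -1)}; classification: node.

Compute partial derivatives:
  f_x = -3*x**2 - 4*x*y - 2*y**2 + 1.
  f_y = -2*x**2 - 4*x*y - 6*y**2 - 6*y - 2.
Scan x_0 ∈ {−4, ..., 4}. For each x_0, f_y(x_0, y) is a polynomial in y; find its integer roots y ∈ {−4, ..., 4}, then test f_x and f at those candidates.
  x = -4: f_y(-4, y) = -6*y**2 + 10*y - 34; no integer root y with |y| ≤ 4.
  x = -3: f_y(-3, y) = -6*y**2 + 6*y - 20; no integer root y with |y| ≤ 4.
  x = -2: f_y(-2, y) = -6*y**2 + 2*y - 10; no integer root y with |y| ≤ 4.
  x = -1: f_y(-1, y) = -6*y**2 - 2*y - 4; no integer root y with |y| ≤ 4.
  x = 0: f_y(0, y) = -6*y**2 - 6*y - 2; no integer root y with |y| ≤ 4.
  x = 1: f_y(1, y) = -6*y**2 - 10*y - 4; vanishes at y ∈ {-1}. (1, -1): f_x = 0, f = 0 — SINGULAR.
  x = 2: f_y(2, y) = -6*y**2 - 14*y - 10; no integer root y with |y| ≤ 4.
  x = 3: f_y(3, y) = -6*y**2 - 18*y - 20; no integer root y with |y| ≤ 4.
  x = 4: f_y(4, y) = -6*y**2 - 22*y - 34; no integer root y with |y| ≤ 4.
Only singular point on the grid: (1, -1).
Classify: substitute x = 1 + u, y = -1 + v and expand: f = -u**3 - 2*u**2*v - u**2 - 2*u*v**2 - 2*v**3 + v**2.
No constant or linear terms (consistent with a singular point). Quadratic part: -u**2 + v**2. Cubic part: -u**3 - 2*u**2*v - 2*u*v**2 - 2*v**3.
The quadratic part v**2 - u**2 = (v − u)(v + u) splits into two distinct linear factors, so there are two distinct tangent lines y − -1 = ±(x − 1) — this is a node (ordinary double point).
Classification: node.


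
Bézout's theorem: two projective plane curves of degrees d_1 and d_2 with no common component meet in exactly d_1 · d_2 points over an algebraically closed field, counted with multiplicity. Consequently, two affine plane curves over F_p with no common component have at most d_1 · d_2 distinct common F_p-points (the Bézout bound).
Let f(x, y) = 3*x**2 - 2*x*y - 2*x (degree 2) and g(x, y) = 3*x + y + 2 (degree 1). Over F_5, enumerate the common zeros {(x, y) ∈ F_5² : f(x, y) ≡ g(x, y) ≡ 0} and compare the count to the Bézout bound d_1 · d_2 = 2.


Common zeros: {(0, 3), (2, 2)}; count = 2; Bézout bound = 2.

deg(f) = 2, deg(g) = 1, so Bézout bound = 2.
Scan x ∈ F_5. For each x, list the y ∈ F_5 with f(x, y) ≡ 0 and those with g(x, y) ≡ 0 (mod 5); the common zeros in that column are the intersection.
  x = 0: f ≡ 0 at y ∈ {0, 1, 2, 3, 4}; g ≡ 0 at y ∈ {3}; common: {3}.
  x = 1: f ≡ 0 at y ∈ {3}; g ≡ 0 at y ∈ {0}; common: ∅.
  x = 2: f ≡ 0 at y ∈ {2}; g ≡ 0 at y ∈ {2}; common: {2}.
  x = 3: f ≡ 0 at y ∈ {1}; g ≡ 0 at y ∈ {4}; common: ∅.
  x = 4: f ≡ 0 at y ∈ {0}; g ≡ 0 at y ∈ {1}; common: ∅.
Collecting: common zeros = {(0, 3), (2, 2)}, so the count is 2.
Comparison with the Bézout bound: 2 ≤ 2 = deg(f)·deg(g), as expected for curves with no common component (the bound is attained).


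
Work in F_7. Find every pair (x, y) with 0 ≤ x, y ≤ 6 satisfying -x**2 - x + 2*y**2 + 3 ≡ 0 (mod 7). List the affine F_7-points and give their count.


Affine F_7-points: {(0, 3), (0, 4), (3, 1), (3, 6), (6, 3), (6, 4)}; count = 6.

For each of the 49 pairs (x, y) ∈ F_7², evaluate f(x, y) mod 7. Record the zeros.
  x = 0: [0↦3, 1↦5, 2↦4, 3↦0, 4↦0, 5↦4, 6↦5]  zeros at y ∈ {3, 4}
  x = 1: [0↦1, 1↦3, 2↦2, 3↦5, 4↦5, 5↦2, 6↦3]  zeros at y ∈ ∅
  x = 2: [0↦4, 1↦6, 2↦5, 3↦1, 4↦1, 5↦5, 6↦6]  zeros at y ∈ ∅
  x = 3: [0↦5, 1↦0, 2↦6, 3↦2, 4↦2, 5↦6, 6↦0]  zeros at y ∈ {1, 6}
  x = 4: [0↦4, 1↦6, 2↦5, 3↦1, 4↦1, 5↦5, 6↦6]  zeros at y ∈ ∅
  x = 5: [0↦1, 1↦3, 2↦2, 3↦5, 4↦5, 5↦2, 6↦3]  zeros at y ∈ ∅
  x = 6: [0↦3, 1↦5, 2↦4, 3↦0, 4↦0, 5↦4, 6↦5]  zeros at y ∈ {3, 4}
Collecting zeros: affine points = {(0, 3), (0, 4), (3, 1), (3, 6), (6, 3), (6, 4)}.
Total count |C(F_7)_aff| = 6.


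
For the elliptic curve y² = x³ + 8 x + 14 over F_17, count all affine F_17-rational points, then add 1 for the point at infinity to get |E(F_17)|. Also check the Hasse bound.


Affine points = {(2, 2), (2, 15), (4, 5), (4, 12), (5, 3), (5, 14), (9, 4), (9, 13), (12, 6), (12, 11)}; affine count = 10; |E(F_17)| = 11.

Discriminant check: Δ ∝ 4a³ + 27b² = 4·8³ + 27·14² = 4·512 + 27·196 ≡ 13 (mod 17). Nonzero ⇒ E is nonsingular.
For each x ∈ F_17, compute rhs = x³ + 8·x + 14 mod 17, then count y ∈ F_17 with y² ≡ rhs.
  x = 0: rhs = 14, matching y values: none (0 points).
  x = 1: rhs = 6, matching y values: none (0 points).
  x = 2: rhs = 4, matching y values: 2, 15 (2 points).
  x = 3: rhs = 14, matching y values: none (0 points).
  x = 4: rhs = 8, matching y values: 5, 12 (2 points).
  x = 5: rhs = 9, matching y values: 3, 14 (2 points).
  x = 6: rhs = 6, matching y values: none (0 points).
  x = 7: rhs = 5, matching y values: none (0 points).
  x = 8: rhs = 12, matching y values: none (0 points).
  x = 9: rhs = 16, matching y values: 4, 13 (2 points).
  x = 10: rhs = 6, matching y values: none (0 points).
  x = 11: rhs = 5, matching y values: none (0 points).
  x = 12: rhs = 2, matching y values: 6, 11 (2 points).
  x = 13: rhs = 3, matching y values: none (0 points).
  x = 14: rhs = 14, matching y values: none (0 points).
  x = 15: rhs = 7, matching y values: none (0 points).
  x = 16: rhs = 5, matching y values: none (0 points).
Total affine count: 10.
Full point count |E(F_17)| = 10 + 1 = 11.
Hasse bound: |11 − (17+1)| = |-7| = 7 ≤ 2√17 ≈ 8.2462 ✓.


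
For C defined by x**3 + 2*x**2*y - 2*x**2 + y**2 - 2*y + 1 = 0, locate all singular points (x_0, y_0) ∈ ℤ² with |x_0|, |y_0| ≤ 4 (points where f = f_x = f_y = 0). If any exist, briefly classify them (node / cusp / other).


Singular points: {(0, 1)}; classification: cusp.

Compute partial derivatives:
  f_x = 3*x**2 + 4*x*y - 4*x.
  f_y = 2*x**2 + 2*y - 2.
Scan x_0 ∈ {−4, ..., 4}. For each x_0, f_y(x_0, y) is a polynomial in y; find its integer roots y ∈ {−4, ..., 4}, then test f_x and f at those candidates.
  x = -4: f_y(-4, y) = 2*y + 30; no integer root y with |y| ≤ 4.
  x = -3: f_y(-3, y) = 2*y + 16; no integer root y with |y| ≤ 4.
  x = -2: f_y(-2, y) = 2*y + 6; vanishes at y ∈ {-3}. (-2, -3): f_x = 44 ≠ 0.
  x = -1: f_y(-1, y) = 2*y; vanishes at y ∈ {0}. (-1, 0): f_x = 7 ≠ 0.
  x = 0: f_y(0, y) = 2*y - 2; vanishes at y ∈ {1}. (0, 1): f_x = 0, f = 0 — SINGULAR.
  x = 1: f_y(1, y) = 2*y; vanishes at y ∈ {0}. (1, 0): f_x = -1 ≠ 0.
  x = 2: f_y(2, y) = 2*y + 6; vanishes at y ∈ {-3}. (2, -3): f_x = -20 ≠ 0.
  x = 3: f_y(3, y) = 2*y + 16; no integer root y with |y| ≤ 4.
  x = 4: f_y(4, y) = 2*y + 30; no integer root y with |y| ≤ 4.
Only singular point on the grid: (0, 1).
Classify: substitute x = 0 + u, y = 1 + v and expand: f = u**3 + 2*u**2*v + v**2.
No constant or linear terms (consistent with a singular point). Quadratic part: v**2. Cubic part: u**3 + 2*u**2*v.
The quadratic part v**2 is a perfect square, so there is a single (double) tangent line v = 0, i.e. y = 1. Restricting the cubic part to that line (v = 0) leaves u**3 ≠ 0, so f is not divisible by v and the branch is v² ≈ -u**3 to lowest order — this is a cusp.
Classification: cusp.


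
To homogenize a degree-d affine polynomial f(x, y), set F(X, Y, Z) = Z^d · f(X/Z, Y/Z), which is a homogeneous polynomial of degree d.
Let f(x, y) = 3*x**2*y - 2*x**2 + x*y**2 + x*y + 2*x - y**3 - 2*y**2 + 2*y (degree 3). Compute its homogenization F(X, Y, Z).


F(X, Y, Z) = 3*X**2*Y - 2*X**2*Z + X*Y**2 + X*Y*Z + 2*X*Z**2 - Y**3 - 2*Y**2*Z + 2*Y*Z**2

deg(f) = 3.
Substitute x = X/Z, y = Y/Z into f, then multiply by Z^3.
  monomial 3·x^2·y^1 ↦ 3·X^2·Y^1·Z^0.
  monomial -2·x^2·y^0 ↦ -2·X^2·Y^0·Z^1.
  monomial 1·x^1·y^2 ↦ 1·X^1·Y^2·Z^0.
  monomial 1·x^1·y^1 ↦ 1·X^1·Y^1·Z^1.
  monomial 2·x^1·y^0 ↦ 2·X^1·Y^0·Z^2.
  monomial -1·x^0·y^3 ↦ -1·X^0·Y^3·Z^0.
  monomial -2·x^0·y^2 ↦ -2·X^0·Y^2·Z^1.
  monomial 2·x^0·y^1 ↦ 2·X^0·Y^1·Z^2.
Collecting: F(X, Y, Z) = 3*X**2*Y - 2*X**2*Z + X*Y**2 + X*Y*Z + 2*X*Z**2 - Y**3 - 2*Y**2*Z + 2*Y*Z**2.


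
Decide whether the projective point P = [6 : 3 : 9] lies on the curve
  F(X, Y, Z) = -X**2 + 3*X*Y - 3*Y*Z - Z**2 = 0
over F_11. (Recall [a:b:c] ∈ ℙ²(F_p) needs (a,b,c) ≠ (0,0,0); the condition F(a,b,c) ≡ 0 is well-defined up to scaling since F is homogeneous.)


F(6,3,9) ≡ 10 (mod 11); P is NOT on the curve.

Evaluate F(6, 3, 9) term-by-term (mod 11).
  -X**2 ↦ -1·36·1·1 = -36
  3*X*Y ↦ 3·6·3·1 = 54
  -3*Y*Z ↦ -3·1·3·9 = -81
  -Z**2 ↦ -1·1·1·81 = -81
Sum: F(6, 3, 9) = (-36) + (54) + (-81) + (-81) = -144.
Reducing mod 11: -144 ≡ 10 (mod 11).
Since F(a, b, c) ≡ 10 ≠ 0 (mod 11), P does NOT lie on the curve.


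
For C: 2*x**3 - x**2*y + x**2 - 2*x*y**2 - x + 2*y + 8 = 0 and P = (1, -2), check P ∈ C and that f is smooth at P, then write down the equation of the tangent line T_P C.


Tangent line at P: 3*x + 9*y + 15 = 0.

Step 1: f(1, -2) = 0, so P lies on C.
Step 2: partial derivatives
  f_x(x, y) = 6*x**2 - 2*x*y + 2*x - 2*y**2 - 1, f_y(x, y) = -x**2 - 4*x*y + 2.
  f_x(P) = 3, f_y(P) = 9 (gradient nonzero, so P is smooth).
Step 3: tangent line at P: 3·(x − 1) + 9·(y − -2) = 0.
Expanding: 3*x + 9*y + 15 = 0.


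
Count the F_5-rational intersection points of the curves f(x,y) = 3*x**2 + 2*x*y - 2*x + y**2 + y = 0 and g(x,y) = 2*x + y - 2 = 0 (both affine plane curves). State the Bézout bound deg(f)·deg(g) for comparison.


Common zeros: ∅; count = 0; Bézout bound = 2.

deg(f) = 2, deg(g) = 1, so Bézout bound = 2.
Scan x ∈ F_5. For each x, list the y ∈ F_5 with f(x, y) ≡ 0 and those with g(x, y) ≡ 0 (mod 5); the common zeros in that column are the intersection.
  x = 0: f ≡ 0 at y ∈ {0, 4}; g ≡ 0 at y ∈ {2}; common: ∅.
  x = 1: f ≡ 0 at y ∈ {1}; g ≡ 0 at y ∈ {0}; common: ∅.
  x = 2: f ≡ 0 at y ∈ ∅; g ≡ 0 at y ∈ {3}; common: ∅.
  x = 3: f ≡ 0 at y ∈ {4}; g ≡ 0 at y ∈ {1}; common: ∅.
  x = 4: f ≡ 0 at y ∈ {0, 1}; g ≡ 0 at y ∈ {4}; common: ∅.
Collecting: common zeros = ∅, so the count is 0.
Comparison with the Bézout bound: 0 ≤ 2 = deg(f)·deg(g), as expected for curves with no common component (the affine F_5-count falls short of the bound because intersections may lie at infinity, over extension fields, or carry multiplicity).


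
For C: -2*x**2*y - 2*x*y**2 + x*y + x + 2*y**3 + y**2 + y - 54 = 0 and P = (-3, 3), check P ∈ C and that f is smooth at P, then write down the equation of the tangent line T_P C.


Tangent line at P: 22*x + 76*y - 162 = 0.

Step 1: f(-3, 3) = 0, so P lies on C.
Step 2: partial derivatives
  f_x(x, y) = -4*x*y - 2*y**2 + y + 1, f_y(x, y) = -2*x**2 - 4*x*y + x + 6*y**2 + 2*y + 1.
  f_x(P) = 22, f_y(P) = 76 (gradient nonzero, so P is smooth).
Step 3: tangent line at P: 22·(x − -3) + 76·(y − 3) = 0.
Expanding: 22*x + 76*y - 162 = 0.


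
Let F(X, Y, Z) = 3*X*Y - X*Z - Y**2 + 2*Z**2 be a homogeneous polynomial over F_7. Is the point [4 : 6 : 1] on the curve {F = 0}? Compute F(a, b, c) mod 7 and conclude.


F(4,6,1) ≡ 6 (mod 7); P is NOT on the curve.

Evaluate F(4, 6, 1) term-by-term (mod 7).
  3*X*Y ↦ 3·4·6·1 = 72
  -X*Z ↦ -1·4·1·1 = -4
  -Y**2 ↦ -1·1·36·1 = -36
  2*Z**2 ↦ 2·1·1·1 = 2
Sum: F(4, 6, 1) = (72) + (-4) + (-36) + (2) = 34.
Reducing mod 7: 34 ≡ 6 (mod 7).
Since F(a, b, c) ≡ 6 ≠ 0 (mod 7), P does NOT lie on the curve.


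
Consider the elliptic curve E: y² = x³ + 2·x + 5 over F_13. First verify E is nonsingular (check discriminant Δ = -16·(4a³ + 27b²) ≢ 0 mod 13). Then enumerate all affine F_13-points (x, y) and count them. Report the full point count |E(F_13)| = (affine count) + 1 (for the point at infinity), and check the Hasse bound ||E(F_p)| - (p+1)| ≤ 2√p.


Affine points = {(2, 2), (2, 11), (3, 5), (3, 8), (4, 5), (4, 8), (5, 6), (5, 7), (6, 5), (6, 8), (8, 0)}; affine count = 11; |E(F_13)| = 12.

Discriminant check: Δ ∝ 4a³ + 27b² = 4·2³ + 27·5² = 4·8 + 27·25 ≡ 5 (mod 13). Nonzero ⇒ E is nonsingular.
For each x ∈ F_13, compute rhs = x³ + 2·x + 5 mod 13, then count y ∈ F_13 with y² ≡ rhs.
  x = 0: rhs = 5, matching y values: none (0 points).
  x = 1: rhs = 8, matching y values: none (0 points).
  x = 2: rhs = 4, matching y values: 2, 11 (2 points).
  x = 3: rhs = 12, matching y values: 5, 8 (2 points).
  x = 4: rhs = 12, matching y values: 5, 8 (2 points).
  x = 5: rhs = 10, matching y values: 6, 7 (2 points).
  x = 6: rhs = 12, matching y values: 5, 8 (2 points).
  x = 7: rhs = 11, matching y values: none (0 points).
  x = 8: rhs = 0, matching y values: 0 (1 points).
  x = 9: rhs = 11, matching y values: none (0 points).
  x = 10: rhs = 11, matching y values: none (0 points).
  x = 11: rhs = 6, matching y values: none (0 points).
  x = 12: rhs = 2, matching y values: none (0 points).
Total affine count: 11.
Full point count |E(F_13)| = 11 + 1 = 12.
Hasse bound: |12 − (13+1)| = |-2| = 2 ≤ 2√13 ≈ 7.2111 ✓.


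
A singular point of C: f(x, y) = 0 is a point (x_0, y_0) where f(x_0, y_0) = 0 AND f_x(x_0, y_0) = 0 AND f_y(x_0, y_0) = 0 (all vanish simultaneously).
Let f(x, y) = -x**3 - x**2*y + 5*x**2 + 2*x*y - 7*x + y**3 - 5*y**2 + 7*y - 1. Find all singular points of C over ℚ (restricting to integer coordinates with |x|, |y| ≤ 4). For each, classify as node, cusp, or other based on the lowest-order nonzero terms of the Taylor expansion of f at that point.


Singular points: {(1, 2)}; classification: cusp.

Compute partial derivatives:
  f_x = -3*x**2 - 2*x*y + 10*x + 2*y - 7.
  f_y = -x**2 + 2*x + 3*y**2 - 10*y + 7.
Scan x_0 ∈ {−4, ..., 4}. For each x_0, f_y(x_0, y) is a polynomial in y; find its integer roots y ∈ {−4, ..., 4}, then test f_x and f at those candidates.
  x = -4: f_y(-4, y) = 3*y**2 - 10*y - 17; no integer root y with |y| ≤ 4.
  x = -3: f_y(-3, y) = 3*y**2 - 10*y - 8; vanishes at y ∈ {4}. (-3, 4): f_x = -32 ≠ 0.
  x = -2: f_y(-2, y) = 3*y**2 - 10*y - 1; no integer root y with |y| ≤ 4.
  x = -1: f_y(-1, y) = 3*y**2 - 10*y + 4; no integer root y with |y| ≤ 4.
  x = 0: f_y(0, y) = 3*y**2 - 10*y + 7; vanishes at y ∈ {1}. (0, 1): f_x = -5 ≠ 0.
  x = 1: f_y(1, y) = 3*y**2 - 10*y + 8; vanishes at y ∈ {2}. (1, 2): f_x = 0, f = 0 — SINGULAR.
  x = 2: f_y(2, y) = 3*y**2 - 10*y + 7; vanishes at y ∈ {1}. (2, 1): f_x = -1 ≠ 0.
  x = 3: f_y(3, y) = 3*y**2 - 10*y + 4; no integer root y with |y| ≤ 4.
  x = 4: f_y(4, y) = 3*y**2 - 10*y - 1; no integer root y with |y| ≤ 4.
Only singular point on the grid: (1, 2).
Classify: substitute x = 1 + u, y = 2 + v and expand: f = -u**3 - u**2*v + v**3 + v**2.
No constant or linear terms (consistent with a singular point). Quadratic part: v**2. Cubic part: -u**3 - u**2*v + v**3.
The quadratic part v**2 is a perfect square, so there is a single (double) tangent line v = 0, i.e. y = 2. Restricting the cubic part to that line (v = 0) leaves -u**3 ≠ 0, so f is not divisible by v and the branch is v² ≈ u**3 to lowest order — this is a cusp.
Classification: cusp.


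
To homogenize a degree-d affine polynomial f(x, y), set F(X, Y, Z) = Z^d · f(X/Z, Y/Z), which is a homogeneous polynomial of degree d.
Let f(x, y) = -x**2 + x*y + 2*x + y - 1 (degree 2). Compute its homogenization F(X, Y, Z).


F(X, Y, Z) = -X**2 + X*Y + 2*X*Z + Y*Z - Z**2

deg(f) = 2.
Substitute x = X/Z, y = Y/Z into f, then multiply by Z^2.
  monomial -1·x^2·y^0 ↦ -1·X^2·Y^0·Z^0.
  monomial 1·x^1·y^1 ↦ 1·X^1·Y^1·Z^0.
  monomial 2·x^1·y^0 ↦ 2·X^1·Y^0·Z^1.
  monomial 1·x^0·y^1 ↦ 1·X^0·Y^1·Z^1.
  monomial -1·x^0·y^0 ↦ -1·X^0·Y^0·Z^2.
Collecting: F(X, Y, Z) = -X**2 + X*Y + 2*X*Z + Y*Z - Z**2.


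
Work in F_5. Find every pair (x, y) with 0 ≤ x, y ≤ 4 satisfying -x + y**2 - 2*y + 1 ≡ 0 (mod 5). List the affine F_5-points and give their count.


Affine F_5-points: {(0, 1), (1, 0), (1, 2), (4, 3), (4, 4)}; count = 5.

For each of the 25 pairs (x, y) ∈ F_5², evaluate f(x, y) mod 5. Record the zeros.
  x = 0: [0↦1, 1↦0, 2↦1, 3↦4, 4↦4]  zeros at y ∈ {1}
  x = 1: [0↦0, 1↦4, 2↦0, 3↦3, 4↦3]  zeros at y ∈ {0, 2}
  x = 2: [0↦4, 1↦3, 2↦4, 3↦2, 4↦2]  zeros at y ∈ ∅
  x = 3: [0↦3, 1↦2, 2↦3, 3↦1, 4↦1]  zeros at y ∈ ∅
  x = 4: [0↦2, 1↦1, 2↦2, 3↦0, 4↦0]  zeros at y ∈ {3, 4}
Collecting zeros: affine points = {(0, 1), (1, 0), (1, 2), (4, 3), (4, 4)}.
Total count |C(F_5)_aff| = 5.


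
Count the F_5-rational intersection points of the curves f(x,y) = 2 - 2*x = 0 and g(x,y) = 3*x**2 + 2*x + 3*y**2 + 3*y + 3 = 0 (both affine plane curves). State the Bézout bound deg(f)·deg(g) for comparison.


Common zeros: ∅; count = 0; Bézout bound = 2.

deg(f) = 1, deg(g) = 2, so Bézout bound = 2.
Scan x ∈ F_5. For each x, list the y ∈ F_5 with f(x, y) ≡ 0 and those with g(x, y) ≡ 0 (mod 5); the common zeros in that column are the intersection.
  x = 0: f ≡ 0 at y ∈ ∅; g ≡ 0 at y ∈ ∅; common: ∅.
  x = 1: f ≡ 0 at y ∈ {0, 1, 2, 3, 4}; g ≡ 0 at y ∈ ∅; common: ∅.
  x = 2: f ≡ 0 at y ∈ ∅; g ≡ 0 at y ∈ {1, 3}; common: ∅.
  x = 3: f ≡ 0 at y ∈ ∅; g ≡ 0 at y ∈ ∅; common: ∅.
  x = 4: f ≡ 0 at y ∈ ∅; g ≡ 0 at y ∈ {1, 3}; common: ∅.
Collecting: common zeros = ∅, so the count is 0.
Comparison with the Bézout bound: 0 ≤ 2 = deg(f)·deg(g), as expected for curves with no common component (the affine F_5-count falls short of the bound because intersections may lie at infinity, over extension fields, or carry multiplicity).


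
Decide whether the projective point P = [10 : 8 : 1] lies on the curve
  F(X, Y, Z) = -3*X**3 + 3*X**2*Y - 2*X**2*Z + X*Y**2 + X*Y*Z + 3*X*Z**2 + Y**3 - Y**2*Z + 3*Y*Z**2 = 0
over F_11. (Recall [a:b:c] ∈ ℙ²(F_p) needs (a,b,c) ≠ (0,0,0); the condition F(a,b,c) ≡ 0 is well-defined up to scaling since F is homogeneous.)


F(10,8,1) ≡ 4 (mod 11); P is NOT on the curve.

Evaluate F(10, 8, 1) term-by-term (mod 11).
  -3*X**3 ↦ -3·1000·1·1 = -3000
  3*X**2*Y ↦ 3·100·8·1 = 2400
  -2*X**2*Z ↦ -2·100·1·1 = -200
  X*Y**2 ↦ 1·10·64·1 = 640
  X*Y*Z ↦ 1·10·8·1 = 80
  3*X*Z**2 ↦ 3·10·1·1 = 30
  Y**3 ↦ 1·1·512·1 = 512
  -Y**2*Z ↦ -1·1·64·1 = -64
  3*Y*Z**2 ↦ 3·1·8·1 = 24
Sum: F(10, 8, 1) = (-3000) + (2400) + (-200) + (640) + (80) + (30) + (512) + (-64) + (24) = 422.
Reducing mod 11: 422 ≡ 4 (mod 11).
Since F(a, b, c) ≡ 4 ≠ 0 (mod 11), P does NOT lie on the curve.


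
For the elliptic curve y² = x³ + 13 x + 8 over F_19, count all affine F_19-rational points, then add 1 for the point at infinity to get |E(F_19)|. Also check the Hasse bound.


Affine points = {(2, 2), (2, 17), (3, 6), (3, 13), (6, 6), (6, 13), (7, 9), (7, 10), (8, 4), (8, 15), (10, 6), (10, 13), (11, 0), (12, 7), (12, 12), (15, 5), (15, 14)}; affine count = 17; |E(F_19)| = 18.

Discriminant check: Δ ∝ 4a³ + 27b² = 4·13³ + 27·8² = 4·2197 + 27·64 ≡ 9 (mod 19). Nonzero ⇒ E is nonsingular.
For each x ∈ F_19, compute rhs = x³ + 13·x + 8 mod 19, then count y ∈ F_19 with y² ≡ rhs.
  x = 0: rhs = 8, matching y values: none (0 points).
  x = 1: rhs = 3, matching y values: none (0 points).
  x = 2: rhs = 4, matching y values: 2, 17 (2 points).
  x = 3: rhs = 17, matching y values: 6, 13 (2 points).
  x = 4: rhs = 10, matching y values: none (0 points).
  x = 5: rhs = 8, matching y values: none (0 points).
  x = 6: rhs = 17, matching y values: 6, 13 (2 points).
  x = 7: rhs = 5, matching y values: 9, 10 (2 points).
  x = 8: rhs = 16, matching y values: 4, 15 (2 points).
  x = 9: rhs = 18, matching y values: none (0 points).
  x = 10: rhs = 17, matching y values: 6, 13 (2 points).
  x = 11: rhs = 0, matching y values: 0 (1 points).
  x = 12: rhs = 11, matching y values: 7, 12 (2 points).
  x = 13: rhs = 18, matching y values: none (0 points).
  x = 14: rhs = 8, matching y values: none (0 points).
  x = 15: rhs = 6, matching y values: 5, 14 (2 points).
  x = 16: rhs = 18, matching y values: none (0 points).
  x = 17: rhs = 12, matching y values: none (0 points).
  x = 18: rhs = 13, matching y values: none (0 points).
Total affine count: 17.
Full point count |E(F_19)| = 17 + 1 = 18.
Hasse bound: |18 − (19+1)| = |-2| = 2 ≤ 2√19 ≈ 8.7178 ✓.


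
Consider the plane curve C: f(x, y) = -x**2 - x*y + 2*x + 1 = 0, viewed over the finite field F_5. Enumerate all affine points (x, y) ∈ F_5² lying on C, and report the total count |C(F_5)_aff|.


Affine F_5-points: {(1, 2), (2, 3), (3, 1), (4, 2)}; count = 4.

For each of the 25 pairs (x, y) ∈ F_5², evaluate f(x, y) mod 5. Record the zeros.
  x = 0: [0↦1, 1↦1, 2↦1, 3↦1, 4↦1]  zeros at y ∈ ∅
  x = 1: [0↦2, 1↦1, 2↦0, 3↦4, 4↦3]  zeros at y ∈ {2}
  x = 2: [0↦1, 1↦4, 2↦2, 3↦0, 4↦3]  zeros at y ∈ {3}
  x = 3: [0↦3, 1↦0, 2↦2, 3↦4, 4↦1]  zeros at y ∈ {1}
  x = 4: [0↦3, 1↦4, 2↦0, 3↦1, 4↦2]  zeros at y ∈ {2}
Collecting zeros: affine points = {(1, 2), (2, 3), (3, 1), (4, 2)}.
Total count |C(F_5)_aff| = 4.


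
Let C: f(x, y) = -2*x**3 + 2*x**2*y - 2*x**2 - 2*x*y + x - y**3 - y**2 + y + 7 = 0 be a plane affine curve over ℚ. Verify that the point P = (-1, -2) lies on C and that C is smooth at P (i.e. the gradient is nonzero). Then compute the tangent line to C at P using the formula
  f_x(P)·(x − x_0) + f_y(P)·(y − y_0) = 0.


Tangent line at P: 11*x - 3*y + 5 = 0.

Step 1: f(-1, -2) = 0, so P lies on C.
Step 2: partial derivatives
  f_x(x, y) = -6*x**2 + 4*x*y - 4*x - 2*y + 1, f_y(x, y) = 2*x**2 - 2*x - 3*y**2 - 2*y + 1.
  f_x(P) = 11, f_y(P) = -3 (gradient nonzero, so P is smooth).
Step 3: tangent line at P: 11·(x − -1) + -3·(y − -2) = 0.
Expanding: 11*x - 3*y + 5 = 0.


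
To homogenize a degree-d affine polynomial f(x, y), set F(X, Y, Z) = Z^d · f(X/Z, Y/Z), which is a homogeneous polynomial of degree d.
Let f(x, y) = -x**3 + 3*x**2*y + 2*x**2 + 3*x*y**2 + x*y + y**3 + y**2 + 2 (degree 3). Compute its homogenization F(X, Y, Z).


F(X, Y, Z) = -X**3 + 3*X**2*Y + 2*X**2*Z + 3*X*Y**2 + X*Y*Z + Y**3 + Y**2*Z + 2*Z**3

deg(f) = 3.
Substitute x = X/Z, y = Y/Z into f, then multiply by Z^3.
  monomial -1·x^3·y^0 ↦ -1·X^3·Y^0·Z^0.
  monomial 3·x^2·y^1 ↦ 3·X^2·Y^1·Z^0.
  monomial 2·x^2·y^0 ↦ 2·X^2·Y^0·Z^1.
  monomial 3·x^1·y^2 ↦ 3·X^1·Y^2·Z^0.
  monomial 1·x^1·y^1 ↦ 1·X^1·Y^1·Z^1.
  monomial 1·x^0·y^3 ↦ 1·X^0·Y^3·Z^0.
  monomial 1·x^0·y^2 ↦ 1·X^0·Y^2·Z^1.
  monomial 2·x^0·y^0 ↦ 2·X^0·Y^0·Z^3.
Collecting: F(X, Y, Z) = -X**3 + 3*X**2*Y + 2*X**2*Z + 3*X*Y**2 + X*Y*Z + Y**3 + Y**2*Z + 2*Z**3.


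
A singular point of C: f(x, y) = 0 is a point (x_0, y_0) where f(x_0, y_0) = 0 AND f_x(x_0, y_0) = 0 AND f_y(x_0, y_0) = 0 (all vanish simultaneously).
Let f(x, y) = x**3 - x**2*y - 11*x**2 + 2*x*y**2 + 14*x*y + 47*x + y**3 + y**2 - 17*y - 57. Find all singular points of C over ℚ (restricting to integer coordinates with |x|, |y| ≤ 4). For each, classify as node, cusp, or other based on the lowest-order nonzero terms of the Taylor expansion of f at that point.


Singular points: {(3, -2)}; classification: cusp.

Compute partial derivatives:
  f_x = 3*x**2 - 2*x*y - 22*x + 2*y**2 + 14*y + 47.
  f_y = -x**2 + 4*x*y + 14*x + 3*y**2 + 2*y - 17.
Scan x_0 ∈ {−4, ..., 4}. For each x_0, f_y(x_0, y) is a polynomial in y; find its integer roots y ∈ {−4, ..., 4}, then test f_x and f at those candidates.
  x = -4: f_y(-4, y) = 3*y**2 - 14*y - 89; no integer root y with |y| ≤ 4.
  x = -3: f_y(-3, y) = 3*y**2 - 10*y - 68; no integer root y with |y| ≤ 4.
  x = -2: f_y(-2, y) = 3*y**2 - 6*y - 49; no integer root y with |y| ≤ 4.
  x = -1: f_y(-1, y) = 3*y**2 - 2*y - 32; no integer root y with |y| ≤ 4.
  x = 0: f_y(0, y) = 3*y**2 + 2*y - 17; no integer root y with |y| ≤ 4.
  x = 1: f_y(1, y) = 3*y**2 + 6*y - 4; no integer root y with |y| ≤ 4.
  x = 2: f_y(2, y) = 3*y**2 + 10*y + 7; vanishes at y ∈ {-1}. (2, -1): f_x = 7 ≠ 0.
  x = 3: f_y(3, y) = 3*y**2 + 14*y + 16; vanishes at y ∈ {-2}. (3, -2): f_x = 0, f = 0 — SINGULAR.
  x = 4: f_y(4, y) = 3*y**2 + 18*y + 23; no integer root y with |y| ≤ 4.
Only singular point on the grid: (3, -2).
Classify: substitute x = 3 + u, y = -2 + v and expand: f = u**3 - u**2*v + 2*u*v**2 + v**3 + v**2.
No constant or linear terms (consistent with a singular point). Quadratic part: v**2. Cubic part: u**3 - u**2*v + 2*u*v**2 + v**3.
The quadratic part v**2 is a perfect square, so there is a single (double) tangent line v = 0, i.e. y = -2. Restricting the cubic part to that line (v = 0) leaves u**3 ≠ 0, so f is not divisible by v and the branch is v² ≈ -u**3 to lowest order — this is a cusp.
Classification: cusp.


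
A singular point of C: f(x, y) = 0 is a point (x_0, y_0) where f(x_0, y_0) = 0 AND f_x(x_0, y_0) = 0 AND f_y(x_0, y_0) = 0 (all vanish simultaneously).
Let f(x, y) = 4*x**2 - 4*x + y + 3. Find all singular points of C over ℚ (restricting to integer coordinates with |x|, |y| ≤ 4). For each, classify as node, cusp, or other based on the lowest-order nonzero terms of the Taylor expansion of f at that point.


No singular points in the scanned grid; C is smooth there.

Compute partial derivatives:
  f_x = 8*x - 4.
  f_y = 1.
f_y = 1 is a nonzero constant, so f_y never vanishes: no point (x, y) can satisfy f = f_x = f_y = 0. In particular no (x, y) ∈ {−4, ..., 4}² is singular; the curve is smooth.


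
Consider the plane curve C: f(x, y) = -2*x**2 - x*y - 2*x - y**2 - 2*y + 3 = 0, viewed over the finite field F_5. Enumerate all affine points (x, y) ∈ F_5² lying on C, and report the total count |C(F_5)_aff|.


Affine F_5-points: {(0, 1), (0, 2), (1, 1), (2, 3), (3, 2), (3, 3)}; count = 6.

For each of the 25 pairs (x, y) ∈ F_5², evaluate f(x, y) mod 5. Record the zeros.
  x = 0: [0↦3, 1↦0, 2↦0, 3↦3, 4↦4]  zeros at y ∈ {1, 2}
  x = 1: [0↦4, 1↦0, 2↦4, 3↦1, 4↦1]  zeros at y ∈ {1}
  x = 2: [0↦1, 1↦1, 2↦4, 3↦0, 4↦4]  zeros at y ∈ {3}
  x = 3: [0↦4, 1↦3, 2↦0, 3↦0, 4↦3]  zeros at y ∈ {2, 3}
  x = 4: [0↦3, 1↦1, 2↦2, 3↦1, 4↦3]  zeros at y ∈ ∅
Collecting zeros: affine points = {(0, 1), (0, 2), (1, 1), (2, 3), (3, 2), (3, 3)}.
Total count |C(F_5)_aff| = 6.


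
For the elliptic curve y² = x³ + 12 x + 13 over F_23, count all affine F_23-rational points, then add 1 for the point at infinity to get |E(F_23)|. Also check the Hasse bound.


Affine points = {(0, 6), (0, 17), (1, 7), (1, 16), (6, 5), (6, 18), (7, 7), (7, 16), (8, 0), (10, 11), (10, 12), (11, 2), (11, 21), (14, 2), (14, 21), (15, 7), (15, 16), (16, 0), (17, 1), (17, 22), (18, 9), (18, 14), (19, 4), (19, 19), (21, 2), (21, 21), (22, 0)}; affine count = 27; |E(F_23)| = 28.

Discriminant check: Δ ∝ 4a³ + 27b² = 4·12³ + 27·13² = 4·1728 + 27·169 ≡ 21 (mod 23). Nonzero ⇒ E is nonsingular.
For each x ∈ F_23, compute rhs = x³ + 12·x + 13 mod 23, then count y ∈ F_23 with y² ≡ rhs.
  x = 0: rhs = 13, matching y values: 6, 17 (2 points).
  x = 1: rhs = 3, matching y values: 7, 16 (2 points).
  x = 2: rhs = 22, matching y values: none (0 points).
  x = 3: rhs = 7, matching y values: none (0 points).
  x = 4: rhs = 10, matching y values: none (0 points).
  x = 5: rhs = 14, matching y values: none (0 points).
  x = 6: rhs = 2, matching y values: 5, 18 (2 points).
  x = 7: rhs = 3, matching y values: 7, 16 (2 points).
  x = 8: rhs = 0, matching y values: 0 (1 points).
  x = 9: rhs = 22, matching y values: none (0 points).
  x = 10: rhs = 6, matching y values: 11, 12 (2 points).
  x = 11: rhs = 4, matching y values: 2, 21 (2 points).
  x = 12: rhs = 22, matching y values: none (0 points).
  x = 13: rhs = 20, matching y values: none (0 points).
  x = 14: rhs = 4, matching y values: 2, 21 (2 points).
  x = 15: rhs = 3, matching y values: 7, 16 (2 points).
  x = 16: rhs = 0, matching y values: 0 (1 points).
  x = 17: rhs = 1, matching y values: 1, 22 (2 points).
  x = 18: rhs = 12, matching y values: 9, 14 (2 points).
  x = 19: rhs = 16, matching y values: 4, 19 (2 points).
  x = 20: rhs = 19, matching y values: none (0 points).
  x = 21: rhs = 4, matching y values: 2, 21 (2 points).
  x = 22: rhs = 0, matching y values: 0 (1 points).
Total affine count: 27.
Full point count |E(F_23)| = 27 + 1 = 28.
Hasse bound: |28 − (23+1)| = |4| = 4 ≤ 2√23 ≈ 9.5917 ✓.


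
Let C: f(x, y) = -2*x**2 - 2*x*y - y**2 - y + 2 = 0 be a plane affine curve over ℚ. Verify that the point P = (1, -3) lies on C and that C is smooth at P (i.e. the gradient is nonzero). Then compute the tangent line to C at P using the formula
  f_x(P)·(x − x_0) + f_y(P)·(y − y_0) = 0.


Tangent line at P: 2*x + 3*y + 7 = 0.

Step 1: f(1, -3) = 0, so P lies on C.
Step 2: partial derivatives
  f_x(x, y) = -4*x - 2*y, f_y(x, y) = -2*x - 2*y - 1.
  f_x(P) = 2, f_y(P) = 3 (gradient nonzero, so P is smooth).
Step 3: tangent line at P: 2·(x − 1) + 3·(y − -3) = 0.
Expanding: 2*x + 3*y + 7 = 0.


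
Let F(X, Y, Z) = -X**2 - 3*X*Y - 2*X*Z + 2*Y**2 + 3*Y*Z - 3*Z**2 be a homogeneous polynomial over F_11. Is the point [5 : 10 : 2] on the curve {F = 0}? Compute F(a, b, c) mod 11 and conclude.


F(5,10,2) ≡ 9 (mod 11); P is NOT on the curve.

Evaluate F(5, 10, 2) term-by-term (mod 11).
  -X**2 ↦ -1·25·1·1 = -25
  -3*X*Y ↦ -3·5·10·1 = -150
  -2*X*Z ↦ -2·5·1·2 = -20
  2*Y**2 ↦ 2·1·100·1 = 200
  3*Y*Z ↦ 3·1·10·2 = 60
  -3*Z**2 ↦ -3·1·1·4 = -12
Sum: F(5, 10, 2) = (-25) + (-150) + (-20) + (200) + (60) + (-12) = 53.
Reducing mod 11: 53 ≡ 9 (mod 11).
Since F(a, b, c) ≡ 9 ≠ 0 (mod 11), P does NOT lie on the curve.


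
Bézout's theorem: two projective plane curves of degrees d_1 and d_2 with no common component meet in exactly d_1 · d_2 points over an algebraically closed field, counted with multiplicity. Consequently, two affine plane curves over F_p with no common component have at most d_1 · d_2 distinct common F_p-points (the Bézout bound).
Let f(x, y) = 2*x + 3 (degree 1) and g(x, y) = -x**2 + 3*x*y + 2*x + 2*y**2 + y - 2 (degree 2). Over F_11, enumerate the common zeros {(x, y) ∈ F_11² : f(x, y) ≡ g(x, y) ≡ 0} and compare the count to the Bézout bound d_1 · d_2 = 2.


Common zeros: ∅; count = 0; Bézout bound = 2.

deg(f) = 1, deg(g) = 2, so Bézout bound = 2.
Scan x ∈ F_11. For each x, list the y ∈ F_11 with f(x, y) ≡ 0 and those with g(x, y) ≡ 0 (mod 11); the common zeros in that column are the intersection.
  x = 0: f ≡ 0 at y ∈ ∅; g ≡ 0 at y ∈ ∅; common: ∅.
  x = 1: f ≡ 0 at y ∈ ∅; g ≡ 0 at y ∈ ∅; common: ∅.
  x = 2: f ≡ 0 at y ∈ ∅; g ≡ 0 at y ∈ ∅; common: ∅.
  x = 3: f ≡ 0 at y ∈ ∅; g ≡ 0 at y ∈ ∅; common: ∅.
  x = 4: f ≡ 0 at y ∈ {0, 1, 2, 3, 4, 5, 6, 7, 8, 9, 10}; g ≡ 0 at y ∈ ∅; common: ∅.
  x = 5: f ≡ 0 at y ∈ ∅; g ≡ 0 at y ∈ ∅; common: ∅.
  x = 6: f ≡ 0 at y ∈ ∅; g ≡ 0 at y ∈ ∅; common: ∅.
  x = 7: f ≡ 0 at y ∈ ∅; g ≡ 0 at y ∈ ∅; common: ∅.
  x = 8: f ≡ 0 at y ∈ ∅; g ≡ 0 at y ∈ ∅; common: ∅.
  x = 9: f ≡ 0 at y ∈ ∅; g ≡ 0 at y ∈ ∅; common: ∅.
  x = 10: f ≡ 0 at y ∈ ∅; g ≡ 0 at y ∈ {6}; common: ∅.
Collecting: common zeros = ∅, so the count is 0.
Comparison with the Bézout bound: 0 ≤ 2 = deg(f)·deg(g), as expected for curves with no common component (the affine F_11-count falls short of the bound because intersections may lie at infinity, over extension fields, or carry multiplicity).


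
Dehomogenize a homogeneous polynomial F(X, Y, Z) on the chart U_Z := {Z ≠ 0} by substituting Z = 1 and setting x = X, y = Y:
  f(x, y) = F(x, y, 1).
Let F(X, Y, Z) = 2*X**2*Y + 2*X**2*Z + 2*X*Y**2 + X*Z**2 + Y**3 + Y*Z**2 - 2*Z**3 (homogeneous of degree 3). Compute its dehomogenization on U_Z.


f(x, y) = 2*x**2*y + 2*x**2 + 2*x*y**2 + x + y**3 + y - 2

On U_Z we set Z = 1. Each monomial c·X^i·Y^j·Z^k in F becomes c·x^i·y^j·1^k = c·x^i·y^j.
Substituting Z = 1: F(X, Y, 1) = 2*x**2*y + 2*x**2 + 2*x*y**2 + x + y**3 + y - 2.
Note: deg(f) ≤ deg(F) = 3; strict inequality happens when F is divisible by Z (lost terms).


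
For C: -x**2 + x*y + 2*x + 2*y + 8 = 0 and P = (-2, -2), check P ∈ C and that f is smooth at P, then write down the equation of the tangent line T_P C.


Tangent line at P: 4*x + 8 = 0.

Step 1: f(-2, -2) = 0, so P lies on C.
Step 2: partial derivatives
  f_x(x, y) = -2*x + y + 2, f_y(x, y) = x + 2.
  f_x(P) = 4, f_y(P) = 0 (gradient nonzero, so P is smooth).
Step 3: tangent line at P: 4·(x − -2) + 0·(y − -2) = 0.
Expanding: 4*x + 8 = 0.


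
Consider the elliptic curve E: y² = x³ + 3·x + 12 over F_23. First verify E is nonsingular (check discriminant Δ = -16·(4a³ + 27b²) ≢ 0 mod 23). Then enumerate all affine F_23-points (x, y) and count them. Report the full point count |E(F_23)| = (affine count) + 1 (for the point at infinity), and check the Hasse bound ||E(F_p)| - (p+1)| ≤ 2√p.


Affine points = {(0, 9), (0, 14), (1, 4), (1, 19), (2, 7), (2, 16), (3, 5), (3, 18), (6, 4), (6, 19), (7, 10), (7, 13), (9, 3), (9, 20), (16, 4), (16, 19), (17, 10), (17, 13), (22, 10), (22, 13)}; affine count = 20; |E(F_23)| = 21.

Discriminant check: Δ ∝ 4a³ + 27b² = 4·3³ + 27·12² = 4·27 + 27·144 ≡ 17 (mod 23). Nonzero ⇒ E is nonsingular.
For each x ∈ F_23, compute rhs = x³ + 3·x + 12 mod 23, then count y ∈ F_23 with y² ≡ rhs.
  x = 0: rhs = 12, matching y values: 9, 14 (2 points).
  x = 1: rhs = 16, matching y values: 4, 19 (2 points).
  x = 2: rhs = 3, matching y values: 7, 16 (2 points).
  x = 3: rhs = 2, matching y values: 5, 18 (2 points).
  x = 4: rhs = 19, matching y values: none (0 points).
  x = 5: rhs = 14, matching y values: none (0 points).
  x = 6: rhs = 16, matching y values: 4, 19 (2 points).
  x = 7: rhs = 8, matching y values: 10, 13 (2 points).
  x = 8: rhs = 19, matching y values: none (0 points).
  x = 9: rhs = 9, matching y values: 3, 20 (2 points).
  x = 10: rhs = 7, matching y values: none (0 points).
  x = 11: rhs = 19, matching y values: none (0 points).
  x = 12: rhs = 5, matching y values: none (0 points).
  x = 13: rhs = 17, matching y values: none (0 points).
  x = 14: rhs = 15, matching y values: none (0 points).
  x = 15: rhs = 5, matching y values: none (0 points).
  x = 16: rhs = 16, matching y values: 4, 19 (2 points).
  x = 17: rhs = 8, matching y values: 10, 13 (2 points).
  x = 18: rhs = 10, matching y values: none (0 points).
  x = 19: rhs = 5, matching y values: none (0 points).
  x = 20: rhs = 22, matching y values: none (0 points).
  x = 21: rhs = 21, matching y values: none (0 points).
  x = 22: rhs = 8, matching y values: 10, 13 (2 points).
Total affine count: 20.
Full point count |E(F_23)| = 20 + 1 = 21.
Hasse bound: |21 − (23+1)| = |-3| = 3 ≤ 2√23 ≈ 9.5917 ✓.
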